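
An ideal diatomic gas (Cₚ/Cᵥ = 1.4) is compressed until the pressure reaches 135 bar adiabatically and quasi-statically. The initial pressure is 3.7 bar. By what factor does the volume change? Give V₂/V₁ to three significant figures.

V₂/V₁ ≈ 0.0766

From PV^γ = const, V₂/V₁ = (P₁/P₂)^(1/γ).
V₂/V₁ = (3.7/135)^(0.714) = 0.07659.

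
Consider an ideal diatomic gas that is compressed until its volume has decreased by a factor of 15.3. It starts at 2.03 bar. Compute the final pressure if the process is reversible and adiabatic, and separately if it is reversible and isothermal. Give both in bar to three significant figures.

adiabatic: 92.5 bar; isothermal: 31.1 bar

For a diatomic ideal gas γ = 7/5.
Isothermal: P₂ = P₁(V₁/V₂) = 2.03×15.3 = 31.06 bar.
Adiabatic: P₂ = P₁(V₁/V₂)^γ = 2.03×15.3^(7/5) = 92.48 bar.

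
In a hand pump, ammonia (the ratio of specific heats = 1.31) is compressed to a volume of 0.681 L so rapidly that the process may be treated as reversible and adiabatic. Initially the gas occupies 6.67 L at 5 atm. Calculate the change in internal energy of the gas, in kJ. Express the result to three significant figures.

ΔU ≈ 11.2 kJ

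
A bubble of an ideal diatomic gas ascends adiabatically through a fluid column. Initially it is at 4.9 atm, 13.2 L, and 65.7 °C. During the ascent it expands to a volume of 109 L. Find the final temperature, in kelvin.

T₂ ≈ 146 K

For a reversible adiabat TV^(γ−1) is constant, so T₂ = T₁ (V₁/V₂)^(γ−1).
γ = 7/5 for a diatomic ideal gas.
T₁ = 65.7 °C = 338.8 K.
T₂ = 338.8 × (13.2/109)^(2/5) = 145.6 K.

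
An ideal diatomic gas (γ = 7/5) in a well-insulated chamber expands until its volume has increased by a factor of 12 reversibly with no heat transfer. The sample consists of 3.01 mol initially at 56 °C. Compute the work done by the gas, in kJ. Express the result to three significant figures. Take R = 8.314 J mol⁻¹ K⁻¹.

W ≈ 13.0 kJ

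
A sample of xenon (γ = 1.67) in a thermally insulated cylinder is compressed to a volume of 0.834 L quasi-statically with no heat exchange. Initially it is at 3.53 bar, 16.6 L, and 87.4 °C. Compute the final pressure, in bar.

P₂ ≈ 521 bar

Since PV^γ is constant along a reversible adiabat, P₂ = P₁ (V₁/V₂)^γ.
P₂ = 3.53 × (16.6/0.834)^(1.67) = 521.2 bar.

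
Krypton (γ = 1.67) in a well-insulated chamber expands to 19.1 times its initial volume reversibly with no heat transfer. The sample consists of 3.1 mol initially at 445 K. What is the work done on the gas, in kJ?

For a reversible adiabat TV^(γ−1) is constant, so T₂ = T₁ (V₁/V₂)^(γ−1).
T₂ = 445 × (1/19.1)^(0.67) = 61.67 K.
Q = 0, so ΔU = W_on_gas = nCᵥΔT with Cᵥ = R/(γ−1) = 12.41 J/(mol·K).
ΔU = 3.1 × 12.41 × (61.67 − 445) = -14750 J.

W ≈ -14.7 kJ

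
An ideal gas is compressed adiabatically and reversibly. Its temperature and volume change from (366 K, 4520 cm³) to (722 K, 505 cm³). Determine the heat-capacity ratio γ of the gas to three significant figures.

γ ≈ 1.31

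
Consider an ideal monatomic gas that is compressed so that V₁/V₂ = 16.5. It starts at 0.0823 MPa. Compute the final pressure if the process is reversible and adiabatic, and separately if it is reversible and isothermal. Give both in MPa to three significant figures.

adiabatic: 8.80 MPa; isothermal: 1.36 MPa

For a monatomic ideal gas γ = 5/3.
Isothermal: P₂ = P₁(V₁/V₂) = 0.0823×16.5 = 1.358 MPa.
Adiabatic: P₂ = P₁(V₁/V₂)^γ = 0.0823×16.5^(5/3) = 8.801 MPa.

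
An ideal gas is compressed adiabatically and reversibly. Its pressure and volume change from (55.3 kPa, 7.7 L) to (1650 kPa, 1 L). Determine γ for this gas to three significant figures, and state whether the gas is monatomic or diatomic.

γ ≈ 1.66; monatomic

PV^γ = const ⇒ γ = ln(P₂/P₁) / ln(V₁/V₂).
γ = ln(1650/55.3) / ln(7.7/1) = 1.664.
γ ≈ 1.66 is close to 5/3, so the gas is monatomic.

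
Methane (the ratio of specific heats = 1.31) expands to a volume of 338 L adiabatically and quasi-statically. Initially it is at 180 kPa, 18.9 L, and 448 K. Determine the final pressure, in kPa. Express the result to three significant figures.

Since PV^γ is constant along a reversible adiabat, P₂ = P₁ (V₁/V₂)^γ.
P₂ = 180 × (18.9/338)^(1.31) = 4.117 kPa.

P₂ ≈ 4.12 kPa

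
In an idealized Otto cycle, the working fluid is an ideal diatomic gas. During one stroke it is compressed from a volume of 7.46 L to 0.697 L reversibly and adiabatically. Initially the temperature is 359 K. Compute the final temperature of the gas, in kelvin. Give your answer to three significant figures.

Adiabatic: T₁V₁^(γ−1) = T₂V₂^(γ−1) ⇒ T₂ = T₁ (V₁/V₂)^(γ−1).
For a diatomic ideal gas γ = 7/5, so γ−1 = 2/5.
T₂ = 359 × (7.46/0.697)^(2/5) = 926.6 K.

T₂ ≈ 927 K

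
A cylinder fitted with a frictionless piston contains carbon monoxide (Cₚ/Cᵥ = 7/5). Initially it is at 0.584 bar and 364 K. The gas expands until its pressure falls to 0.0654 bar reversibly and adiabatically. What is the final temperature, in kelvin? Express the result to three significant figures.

Along an adiabat T P^((1−γ)/γ) is constant, so T₂ = T₁ (P₂/P₁)^((γ−1)/γ).
T₂ = 364 × (0.0654/0.584)^(2/7) = 194.7 K.

T₂ ≈ 195 K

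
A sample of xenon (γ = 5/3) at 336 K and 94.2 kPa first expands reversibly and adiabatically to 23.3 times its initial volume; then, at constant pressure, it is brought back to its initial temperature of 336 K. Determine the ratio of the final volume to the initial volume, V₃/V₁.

V₃/V₁ ≈ 190

Adiabatic step: V₂/V₁ = 23.3; T₂ = T₁·(1/23.3)^(2/3) = 41.19 K.
Isobaric step: V₃/V₂ = T₃/T₂ = 336/41.19.
V₃/V₁ = (V₂/V₁)(V₃/V₂) = 23.3 × (336/41.19) = 190.1.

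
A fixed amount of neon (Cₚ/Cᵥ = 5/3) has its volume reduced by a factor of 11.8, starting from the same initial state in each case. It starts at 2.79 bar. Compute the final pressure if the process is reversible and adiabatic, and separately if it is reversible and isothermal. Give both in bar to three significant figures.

adiabatic: 171 bar; isothermal: 32.9 bar

Isothermal: P₂ = P₁(V₁/V₂) = 2.79×11.8 = 32.92 bar.
Adiabatic: P₂ = P₁(V₁/V₂)^γ = 2.79×11.8^(5/3) = 170.6 bar.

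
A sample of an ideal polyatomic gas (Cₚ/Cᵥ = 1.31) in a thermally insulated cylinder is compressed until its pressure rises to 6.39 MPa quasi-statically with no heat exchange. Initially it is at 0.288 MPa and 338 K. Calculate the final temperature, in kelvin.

T₂ ≈ 704 K

Along an adiabat T P^((1−γ)/γ) is constant, so T₂ = T₁ (P₂/P₁)^((γ−1)/γ).
T₂ = 338 × (6.39/0.288)^(0.237) = 703.8 K.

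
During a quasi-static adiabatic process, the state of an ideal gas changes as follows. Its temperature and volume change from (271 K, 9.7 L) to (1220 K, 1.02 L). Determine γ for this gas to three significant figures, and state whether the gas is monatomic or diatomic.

TV^(γ−1) = const ⇒ γ − 1 = ln(T₂/T₁) / ln(V₁/V₂).
γ = 1 + ln(1220/271) / ln(9.7/1.02) = 1.668.
γ ≈ 1.67 is close to 5/3, so the gas is monatomic.

γ ≈ 1.67; monatomic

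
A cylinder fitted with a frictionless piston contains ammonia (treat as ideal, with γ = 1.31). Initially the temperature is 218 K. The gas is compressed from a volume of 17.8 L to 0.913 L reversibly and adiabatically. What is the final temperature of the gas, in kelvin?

For a reversible adiabat TV^(γ−1) is constant, so T₂ = T₁ (V₁/V₂)^(γ−1).
T₂ = 218 × (17.8/0.913)^(0.31) = 547.4 K.

T₂ ≈ 547 K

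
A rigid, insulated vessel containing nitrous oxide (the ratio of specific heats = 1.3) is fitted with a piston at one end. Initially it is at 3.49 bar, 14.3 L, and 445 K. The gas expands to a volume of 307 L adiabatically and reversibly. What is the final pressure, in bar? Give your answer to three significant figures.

Since PV^γ is constant along a reversible adiabat, P₂ = P₁ (V₁/V₂)^γ.
P₂ = 3.49 × (14.3/307)^(1.3) = 0.06479 bar.

P₂ ≈ 0.0648 bar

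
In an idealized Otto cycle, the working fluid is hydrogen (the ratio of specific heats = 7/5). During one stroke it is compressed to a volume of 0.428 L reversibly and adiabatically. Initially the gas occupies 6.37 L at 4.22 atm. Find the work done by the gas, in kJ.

W ≈ -13.2 kJ

P₂ = P₁(V₁/V₂)^γ = 4.22×(6.37/0.428)^(7/5) = 185 atm.
For a reversible adiabat, W_by_gas = (P₁V₁ − P₂V₂)/(γ−1).
W_by = (427600×0.00637 − 1.874×10^7×0.000428) / (2/5) = -13240 J.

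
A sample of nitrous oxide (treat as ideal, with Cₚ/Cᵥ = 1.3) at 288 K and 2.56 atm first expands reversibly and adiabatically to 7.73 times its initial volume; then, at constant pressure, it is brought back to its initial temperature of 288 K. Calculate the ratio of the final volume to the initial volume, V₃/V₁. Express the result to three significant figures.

V₃/V₁ ≈ 14.3

Adiabatic step: V₂/V₁ = 7.73; T₂ = T₁·(1/7.73)^(0.3) = 155.9 K.
Isobaric step: V₃/V₂ = T₃/T₂ = 288/155.9.
V₃/V₁ = (V₂/V₁)(V₃/V₂) = 7.73 × (288/155.9) = 14.28.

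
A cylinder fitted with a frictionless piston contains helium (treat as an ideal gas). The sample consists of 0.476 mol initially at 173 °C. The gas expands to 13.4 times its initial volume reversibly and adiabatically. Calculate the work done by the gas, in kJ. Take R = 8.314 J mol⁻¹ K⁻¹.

Adiabatic: T₁V₁^(γ−1) = T₂V₂^(γ−1) ⇒ T₂ = T₁ (V₁/V₂)^(γ−1).
γ = 5/3 for a monatomic ideal gas, so γ−1 = 2/3.
T₁ = 173 °C = 446.1 K.
T₂ = 446.1 × (1/13.4)^(2/3) = 79.08 K.
Q = 0, so ΔU = W_on_gas = nCᵥΔT with Cᵥ = R/(γ−1) = 12.47 J/(mol·K).
ΔU = 0.476 × 12.47 × (79.08 − 446.1) = -2179 J.
Work done by the gas = −ΔU = 2179 J.

W ≈ 2.18 kJ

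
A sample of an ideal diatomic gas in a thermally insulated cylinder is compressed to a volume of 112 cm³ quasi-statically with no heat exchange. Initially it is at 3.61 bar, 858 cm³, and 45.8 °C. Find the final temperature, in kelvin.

T₂ ≈ 720 K

For a reversible adiabat TV^(γ−1) is constant, so T₂ = T₁ (V₁/V₂)^(γ−1).
γ = 7/5 for a diatomic ideal gas.
T₁ = 45.8 °C = 318.9 K.
T₂ = 318.9 × (858/112)^(2/5) = 720.2 K.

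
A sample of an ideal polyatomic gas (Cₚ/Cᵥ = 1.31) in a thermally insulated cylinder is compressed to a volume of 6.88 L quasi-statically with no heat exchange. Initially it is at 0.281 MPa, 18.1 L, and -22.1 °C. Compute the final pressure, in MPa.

P₂ ≈ 0.998 MPa

Since PV^γ is constant along a reversible adiabat, P₂ = P₁ (V₁/V₂)^γ.
P₂ = 0.281 × (18.1/6.88)^(1.31) = 0.9978 MPa.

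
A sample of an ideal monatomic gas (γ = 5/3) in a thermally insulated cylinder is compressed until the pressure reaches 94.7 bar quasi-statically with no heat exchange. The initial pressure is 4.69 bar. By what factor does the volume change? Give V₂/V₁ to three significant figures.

V₂/V₁ ≈ 0.165

From PV^γ = const, V₂/V₁ = (P₁/P₂)^(1/γ).
V₂/V₁ = (4.69/94.7)^(3/5) = 0.1648.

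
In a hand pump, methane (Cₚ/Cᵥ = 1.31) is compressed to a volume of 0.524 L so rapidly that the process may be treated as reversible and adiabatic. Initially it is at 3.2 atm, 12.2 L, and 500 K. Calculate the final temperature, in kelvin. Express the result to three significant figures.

Adiabatic: T₁V₁^(γ−1) = T₂V₂^(γ−1) ⇒ T₂ = T₁ (V₁/V₂)^(γ−1).
T₂ = 500 × (12.2/0.524)^(0.31) = 1327 K.

T₂ ≈ 1330 K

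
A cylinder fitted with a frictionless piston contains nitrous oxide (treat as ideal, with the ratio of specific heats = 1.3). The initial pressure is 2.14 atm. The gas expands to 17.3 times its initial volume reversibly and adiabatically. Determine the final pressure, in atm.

P₂ ≈ 0.0526 atm

Adiabatic: P₁V₁^γ = P₂V₂^γ ⇒ P₂ = P₁ (V₁/V₂)^γ.
P₂ = 2.14 × (1/17.3)^(1.3) = 0.0526 atm.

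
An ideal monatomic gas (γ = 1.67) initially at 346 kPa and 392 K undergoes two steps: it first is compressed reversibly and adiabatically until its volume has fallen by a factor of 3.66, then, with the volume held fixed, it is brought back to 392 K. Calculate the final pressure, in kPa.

Adiabatic step (PV^γ = const): P₂ = 346×3.66^(1.67) = 3021 kPa; T₂ = 392×3.66^(0.67) = 935 K.
Isochoric: P₃ = P₂(T₃/T₂) = 3021 × (392/935) = 1266 kPa.

P₃ ≈ 1270 kPa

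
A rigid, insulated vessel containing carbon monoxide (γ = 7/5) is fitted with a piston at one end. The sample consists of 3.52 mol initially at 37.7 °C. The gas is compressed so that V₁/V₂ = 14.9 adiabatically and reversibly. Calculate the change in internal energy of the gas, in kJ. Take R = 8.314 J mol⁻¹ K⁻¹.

Adiabatic: T₁V₁^(γ−1) = T₂V₂^(γ−1) ⇒ T₂ = T₁ (V₁/V₂)^(γ−1).
T₁ = 37.7 °C = 310.8 K.
T₂ = 310.8 × 14.9^(2/5) = 915.9 K.
Q = 0, so ΔU = W_on_gas = nCᵥΔT with Cᵥ = R/(γ−1) = 20.79 J/(mol·K).
ΔU = 3.52 × 20.79 × (915.9 − 310.8) = 44260 J.

ΔU ≈ 44.3 kJ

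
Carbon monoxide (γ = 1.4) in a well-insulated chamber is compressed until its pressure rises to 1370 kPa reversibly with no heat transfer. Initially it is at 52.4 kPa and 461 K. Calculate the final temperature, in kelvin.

T₂ ≈ 1170 K

Adiabatic: T₂/T₁ = (P₂/P₁)^((γ−1)/γ).
T₂ = 461 × (1370/52.4)^(0.286) = 1171 K.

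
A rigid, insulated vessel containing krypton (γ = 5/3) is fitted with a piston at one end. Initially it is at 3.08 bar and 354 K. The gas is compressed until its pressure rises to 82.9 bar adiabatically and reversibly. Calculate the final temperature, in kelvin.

T₂ ≈ 1320 K

Adiabatic: T₂/T₁ = (P₂/P₁)^((γ−1)/γ).
T₂ = 354 × (82.9/3.08)^(2/5) = 1321 K.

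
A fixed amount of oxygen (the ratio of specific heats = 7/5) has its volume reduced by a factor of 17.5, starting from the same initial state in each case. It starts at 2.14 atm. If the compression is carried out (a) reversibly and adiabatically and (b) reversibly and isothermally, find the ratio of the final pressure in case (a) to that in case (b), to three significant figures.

Isothermal: P_b = P₁(V₁/V₂) = 2.14×17.5.
Adiabatic: P_a = P₁(V₁/V₂)^γ = 2.14×17.5^(7/5).
P_a/P_b = (V₁/V₂)^(γ−1) = 17.5^(2/5) = 3.142.

P_adiabatic / P_isothermal ≈ 3.14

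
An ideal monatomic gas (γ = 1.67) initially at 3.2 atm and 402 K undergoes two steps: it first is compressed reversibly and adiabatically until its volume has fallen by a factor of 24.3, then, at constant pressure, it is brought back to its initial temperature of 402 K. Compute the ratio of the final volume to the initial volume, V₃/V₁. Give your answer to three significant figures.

Adiabatic step: V₂/V₁ = 0.04115; T₂ = T₁·24.3^(0.67) = 3409 K.
Isobaric step: V₃/V₂ = T₃/T₂ = 402/3409.
V₃/V₁ = (V₂/V₁)(V₃/V₂) = 0.04115 × (402/3409) = 0.004853.

V₃/V₁ ≈ 0.00485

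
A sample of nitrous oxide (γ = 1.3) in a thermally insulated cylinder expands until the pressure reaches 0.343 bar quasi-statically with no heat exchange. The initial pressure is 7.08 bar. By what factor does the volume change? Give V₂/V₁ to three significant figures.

V₂/V₁ ≈ 10.3

From PV^γ = const, V₂/V₁ = (P₁/P₂)^(1/γ).
V₂/V₁ = (7.08/0.343)^(0.769) = 10.26.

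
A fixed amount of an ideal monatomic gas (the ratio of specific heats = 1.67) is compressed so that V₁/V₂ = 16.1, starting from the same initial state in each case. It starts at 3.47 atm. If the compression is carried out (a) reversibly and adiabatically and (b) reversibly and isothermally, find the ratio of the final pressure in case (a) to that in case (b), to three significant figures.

P_adiabatic / P_isothermal ≈ 6.44

Isothermal: P_b = P₁(V₁/V₂) = 3.47×16.1.
Adiabatic: P_a = P₁(V₁/V₂)^γ = 3.47×16.1^(1.67).
P_a/P_b = (V₁/V₂)^(γ−1) = 16.1^(0.67) = 6.435.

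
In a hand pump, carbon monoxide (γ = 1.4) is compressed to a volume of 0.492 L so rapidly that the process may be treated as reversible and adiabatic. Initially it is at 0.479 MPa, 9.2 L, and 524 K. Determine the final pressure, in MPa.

P₂ ≈ 28.9 MPa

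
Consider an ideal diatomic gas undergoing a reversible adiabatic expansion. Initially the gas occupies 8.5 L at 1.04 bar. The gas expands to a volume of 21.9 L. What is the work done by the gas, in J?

W ≈ 697 J

γ = 7/5 for a diatomic ideal gas.
P₂ = P₁(V₁/V₂)^γ = 1.04×(8.5/21.9)^(7/5) = 0.2764 bar.
For a reversible adiabat, W_by_gas = (P₁V₁ − P₂V₂)/(γ−1).
W_by = (104000×0.0085 − 27640×0.0219) / (2/5) = 696.5 J.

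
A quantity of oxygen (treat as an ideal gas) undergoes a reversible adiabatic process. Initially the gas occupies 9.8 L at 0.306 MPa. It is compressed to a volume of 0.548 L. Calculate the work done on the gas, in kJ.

W ≈ 16.3 kJ

γ = 7/5 for a diatomic ideal gas.
P₂ = P₁(V₁/V₂)^γ = 0.306×(9.8/0.548)^(7/5) = 17.34 MPa.
For a reversible adiabat, W_by_gas = (P₁V₁ − P₂V₂)/(γ−1).
W_by = (306000×0.0098 − 1.734×10^7×0.000548) / (2/5) = -16260 J.
W_on_gas = −W_by = 16260 J.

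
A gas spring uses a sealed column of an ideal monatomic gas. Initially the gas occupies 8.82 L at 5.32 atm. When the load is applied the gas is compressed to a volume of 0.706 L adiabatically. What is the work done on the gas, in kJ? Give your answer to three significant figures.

W ≈ 31.3 kJ

γ = 5/3 for a monatomic ideal gas.
P₂ = P₁(V₁/V₂)^γ = 5.32×(8.82/0.706)^(5/3) = 357.8 atm.
For a reversible adiabat, W_by_gas = (P₁V₁ − P₂V₂)/(γ−1).
W_by = (539000×0.00882 − 3.626×10^7×0.000706) / (2/3) = -31270 J.
W_on_gas = −W_by = 31270 J.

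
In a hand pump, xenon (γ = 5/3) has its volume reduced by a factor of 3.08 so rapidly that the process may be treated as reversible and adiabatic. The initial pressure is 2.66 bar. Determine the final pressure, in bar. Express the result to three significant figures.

P₂ ≈ 17.3 bar

Since PV^γ is constant along a reversible adiabat, P₂ = P₁ (V₁/V₂)^γ.
P₂ = 2.66 × 3.08^(5/3) = 17.34 bar.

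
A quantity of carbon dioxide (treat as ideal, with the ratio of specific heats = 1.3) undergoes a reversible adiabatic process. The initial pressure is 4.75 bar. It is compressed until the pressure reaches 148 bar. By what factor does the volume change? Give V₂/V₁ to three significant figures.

V₂/V₁ ≈ 0.0710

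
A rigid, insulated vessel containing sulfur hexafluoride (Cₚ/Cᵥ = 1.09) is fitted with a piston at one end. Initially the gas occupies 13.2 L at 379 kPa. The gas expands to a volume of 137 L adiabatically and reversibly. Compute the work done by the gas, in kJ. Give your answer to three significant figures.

W ≈ 10.6 kJ

P₂ = P₁(V₁/V₂)^γ = 379×(13.2/137)^(1.09) = 29.58 kPa.
For a reversible adiabat, W_by_gas = (P₁V₁ − P₂V₂)/(γ−1).
W_by = (379000×0.0132 − 29580×0.137) / (0.09) = 10560 J.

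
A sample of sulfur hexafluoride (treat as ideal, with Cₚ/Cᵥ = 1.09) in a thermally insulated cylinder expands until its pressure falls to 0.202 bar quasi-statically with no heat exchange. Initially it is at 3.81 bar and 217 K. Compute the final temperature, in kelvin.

T₂ ≈ 170 K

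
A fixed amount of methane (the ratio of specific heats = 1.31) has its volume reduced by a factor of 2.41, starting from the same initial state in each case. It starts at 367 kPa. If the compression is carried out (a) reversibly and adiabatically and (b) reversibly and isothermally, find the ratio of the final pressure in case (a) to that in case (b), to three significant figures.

P_adiabatic / P_isothermal ≈ 1.31

Isothermal: P_b = P₁(V₁/V₂) = 367×2.41.
Adiabatic: P_a = P₁(V₁/V₂)^γ = 367×2.41^(1.31).
P_a/P_b = (V₁/V₂)^(γ−1) = 2.41^(0.31) = 1.313.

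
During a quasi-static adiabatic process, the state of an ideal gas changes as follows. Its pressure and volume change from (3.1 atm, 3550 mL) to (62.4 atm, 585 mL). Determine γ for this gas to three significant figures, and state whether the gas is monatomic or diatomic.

γ ≈ 1.67; monatomic

PV^γ = const ⇒ γ = ln(P₂/P₁) / ln(V₁/V₂).
γ = ln(62.4/3.1) / ln(3550/585) = 1.665.
γ ≈ 1.67 is close to 5/3, so the gas is monatomic.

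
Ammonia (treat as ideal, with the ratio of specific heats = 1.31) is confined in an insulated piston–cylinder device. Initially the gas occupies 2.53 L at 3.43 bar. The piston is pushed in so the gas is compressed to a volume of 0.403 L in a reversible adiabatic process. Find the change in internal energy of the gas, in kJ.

ΔU ≈ 2.15 kJ

P₂ = P₁(V₁/V₂)^γ = 3.43×(2.53/0.403)^(1.31) = 38.06 bar.
For a reversible adiabat, W_by_gas = (P₁V₁ − P₂V₂)/(γ−1).
W_by = (343000×0.00253 − 3.806×10^6×0.000403) / (0.31) = -2148 J.
Q = 0 ⇒ ΔU = −W_by = 2148 J.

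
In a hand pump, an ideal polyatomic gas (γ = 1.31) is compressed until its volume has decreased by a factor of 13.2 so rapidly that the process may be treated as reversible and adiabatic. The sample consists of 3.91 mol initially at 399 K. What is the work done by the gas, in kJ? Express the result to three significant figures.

For a reversible adiabat TV^(γ−1) is constant, so T₂ = T₁ (V₁/V₂)^(γ−1).
T₂ = 399 × 13.2^(0.31) = 887.9 K.
Q = 0, so ΔU = W_on_gas = nCᵥΔT with Cᵥ = R/(γ−1) = 26.82 J/(mol·K).
ΔU = 3.91 × 26.82 × (887.9 − 399) = 51270 J.
Work done by the gas = −ΔU = -51270 J.

W ≈ -51.3 kJ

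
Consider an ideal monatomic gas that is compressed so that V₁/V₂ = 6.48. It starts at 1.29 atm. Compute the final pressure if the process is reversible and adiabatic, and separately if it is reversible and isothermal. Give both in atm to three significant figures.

adiabatic: 29.1 atm; isothermal: 8.36 atm

For a monatomic ideal gas γ = 5/3.
Isothermal: P₂ = P₁(V₁/V₂) = 1.29×6.48 = 8.359 atm.
Adiabatic: P₂ = P₁(V₁/V₂)^γ = 1.29×6.48^(5/3) = 29.05 atm.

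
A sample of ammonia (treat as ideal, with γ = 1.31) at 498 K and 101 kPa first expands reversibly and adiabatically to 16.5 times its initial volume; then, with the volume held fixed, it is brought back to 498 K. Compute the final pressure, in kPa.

Adiabatic step (PV^γ = const): P₂ = 101×(1/16.5)^(1.31) = 2.567 kPa; T₂ = 498×(1/16.5)^(0.31) = 208.8 K.
Isochoric: P₃ = P₂(T₃/T₂) = 2.567 × (498/208.8) = 6.121 kPa.

P₃ ≈ 6.12 kPa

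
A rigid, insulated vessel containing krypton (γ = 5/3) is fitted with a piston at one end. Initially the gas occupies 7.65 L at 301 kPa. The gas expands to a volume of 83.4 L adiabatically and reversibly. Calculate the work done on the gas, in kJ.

W ≈ -2.75 kJ

P₂ = P₁(V₁/V₂)^γ = 301×(7.65/83.4)^(5/3) = 5.616 kPa.
For a reversible adiabat, W_by_gas = (P₁V₁ − P₂V₂)/(γ−1).
W_by = (301000×0.00765 − 5616×0.0834) / (2/3) = 2751 J.
W_on_gas = −W_by = -2751 J.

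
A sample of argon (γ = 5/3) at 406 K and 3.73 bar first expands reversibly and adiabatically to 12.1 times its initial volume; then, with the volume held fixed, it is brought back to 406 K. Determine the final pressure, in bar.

Adiabatic step (PV^γ = const): P₂ = 3.73×(1/12.1)^(5/3) = 0.05849 bar; T₂ = 406×(1/12.1)^(2/3) = 77.03 K.
Isochoric: P₃ = P₂(T₃/T₂) = 0.05849 × (406/77.03) = 0.3083 bar.

P₃ ≈ 0.308 bar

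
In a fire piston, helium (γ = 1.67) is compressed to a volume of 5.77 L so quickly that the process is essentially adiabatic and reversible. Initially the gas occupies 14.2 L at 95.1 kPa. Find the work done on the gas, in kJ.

P₂ = P₁(V₁/V₂)^γ = 95.1×(14.2/5.77)^(1.67) = 427.9 kPa.
For a reversible adiabat, W_by_gas = (P₁V₁ − P₂V₂)/(γ−1).
W_by = (95100×0.0142 − 427900×0.00577) / (0.67) = -1669 J.
W_on_gas = −W_by = 1669 J.

W ≈ 1.67 kJ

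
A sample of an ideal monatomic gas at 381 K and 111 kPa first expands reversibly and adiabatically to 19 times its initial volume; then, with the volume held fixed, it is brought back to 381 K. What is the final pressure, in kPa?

P₃ ≈ 5.84 kPa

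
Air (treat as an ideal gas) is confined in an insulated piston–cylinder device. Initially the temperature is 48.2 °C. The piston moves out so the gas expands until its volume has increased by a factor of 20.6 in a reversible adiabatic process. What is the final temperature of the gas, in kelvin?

T₂ ≈ 95.8 K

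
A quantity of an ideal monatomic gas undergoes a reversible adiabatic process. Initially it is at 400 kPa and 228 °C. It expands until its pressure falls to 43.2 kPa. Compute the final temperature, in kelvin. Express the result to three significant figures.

T₂ ≈ 206 K

Along an adiabat T P^((1−γ)/γ) is constant, so T₂ = T₁ (P₂/P₁)^((γ−1)/γ).
For a monatomic ideal gas γ = 5/3, so (γ−1)/γ = 2/5.
T₁ = 228 °C = 501.1 K.
T₂ = 501.1 × (43.2/400)^(2/5) = 205.7 K.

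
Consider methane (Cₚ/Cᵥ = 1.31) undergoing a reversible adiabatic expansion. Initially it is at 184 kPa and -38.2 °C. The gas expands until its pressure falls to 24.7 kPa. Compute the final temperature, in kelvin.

T₂ ≈ 146 K

Along an adiabat T P^((1−γ)/γ) is constant, so T₂ = T₁ (P₂/P₁)^((γ−1)/γ).
T₁ = -38.2 °C = 234.9 K.
T₂ = 234.9 × (24.7/184)^(0.237) = 146.1 K.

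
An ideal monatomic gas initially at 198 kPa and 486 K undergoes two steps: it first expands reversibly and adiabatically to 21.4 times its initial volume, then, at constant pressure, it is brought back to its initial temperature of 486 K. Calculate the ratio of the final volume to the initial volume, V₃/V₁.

For a monatomic ideal gas γ = 5/3.
Adiabatic step: V₂/V₁ = 21.4; T₂ = T₁·(1/21.4)^(2/3) = 63.05 K.
Isobaric step: V₃/V₂ = T₃/T₂ = 486/63.05.
V₃/V₁ = (V₂/V₁)(V₃/V₂) = 21.4 × (486/63.05) = 165.

V₃/V₁ ≈ 165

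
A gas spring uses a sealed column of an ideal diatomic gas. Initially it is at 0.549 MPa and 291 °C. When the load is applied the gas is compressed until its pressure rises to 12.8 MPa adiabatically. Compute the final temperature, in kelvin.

Adiabatic: T₂/T₁ = (P₂/P₁)^((γ−1)/γ).
For a diatomic ideal gas γ = 7/5, so (γ−1)/γ = 2/7.
T₁ = 291 °C = 564.1 K.
T₂ = 564.1 × (12.8/0.549)^(2/7) = 1387 K.

T₂ ≈ 1390 K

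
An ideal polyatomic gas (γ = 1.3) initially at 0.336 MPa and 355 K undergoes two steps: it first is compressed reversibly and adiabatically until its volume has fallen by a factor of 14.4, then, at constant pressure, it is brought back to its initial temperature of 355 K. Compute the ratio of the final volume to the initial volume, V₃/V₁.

V₃/V₁ ≈ 0.0312

Adiabatic step: V₂/V₁ = 0.06944; T₂ = T₁·14.4^(0.3) = 790.2 K.
Isobaric step: V₃/V₂ = T₃/T₂ = 355/790.2.
V₃/V₁ = (V₂/V₁)(V₃/V₂) = 0.06944 × (355/790.2) = 0.0312.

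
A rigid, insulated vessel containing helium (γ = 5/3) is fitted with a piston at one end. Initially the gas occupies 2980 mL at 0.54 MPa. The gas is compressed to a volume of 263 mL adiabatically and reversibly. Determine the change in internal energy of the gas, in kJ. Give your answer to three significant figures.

ΔU ≈ 9.76 kJ

P₂ = P₁(V₁/V₂)^γ = 0.54×(2980/263)^(5/3) = 30.87 MPa.
For a reversible adiabat, W_by_gas = (P₁V₁ − P₂V₂)/(γ−1).
W_by = (540000×0.00298 − 3.087×10^7×0.000263) / (2/3) = -9763 J.
Q = 0 ⇒ ΔU = −W_by = 9763 J.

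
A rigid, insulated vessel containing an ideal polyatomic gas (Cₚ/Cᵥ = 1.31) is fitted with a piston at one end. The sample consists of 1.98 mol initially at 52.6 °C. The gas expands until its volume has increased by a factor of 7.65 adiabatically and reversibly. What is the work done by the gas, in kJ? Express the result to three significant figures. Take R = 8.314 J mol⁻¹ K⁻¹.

W ≈ 8.09 kJ

Adiabatic: T₁V₁^(γ−1) = T₂V₂^(γ−1) ⇒ T₂ = T₁ (V₁/V₂)^(γ−1).
T₁ = 52.6 °C = 325.8 K.
T₂ = 325.8 × (1/7.65)^(0.31) = 173.4 K.
Q = 0, so ΔU = W_on_gas = nCᵥΔT with Cᵥ = R/(γ−1) = 26.82 J/(mol·K).
ΔU = 1.98 × 26.82 × (173.4 − 325.8) = -8092 J.
Work done by the gas = −ΔU = 8092 J.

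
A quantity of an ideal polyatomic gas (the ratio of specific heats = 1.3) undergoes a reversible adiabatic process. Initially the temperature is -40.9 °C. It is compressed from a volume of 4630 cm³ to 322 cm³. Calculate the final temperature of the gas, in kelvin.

T₂ ≈ 517 K

For a reversible adiabat TV^(γ−1) is constant, so T₂ = T₁ (V₁/V₂)^(γ−1).
T₁ = -40.9 °C = 232.2 K.
T₂ = 232.2 × (4630/322)^(0.3) = 516.7 K.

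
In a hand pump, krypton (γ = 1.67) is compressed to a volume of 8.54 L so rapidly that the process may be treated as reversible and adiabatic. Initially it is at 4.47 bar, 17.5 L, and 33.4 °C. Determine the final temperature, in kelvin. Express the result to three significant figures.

T₂ ≈ 496 K

Adiabatic: T₁V₁^(γ−1) = T₂V₂^(γ−1) ⇒ T₂ = T₁ (V₁/V₂)^(γ−1).
T₁ = 33.4 °C = 306.5 K.
T₂ = 306.5 × (17.5/8.54)^(0.67) = 495.7 K.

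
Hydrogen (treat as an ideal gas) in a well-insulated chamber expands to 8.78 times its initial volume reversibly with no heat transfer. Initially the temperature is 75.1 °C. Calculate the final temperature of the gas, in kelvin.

Adiabatic: T₁V₁^(γ−1) = T₂V₂^(γ−1) ⇒ T₂ = T₁ (V₁/V₂)^(γ−1).
For a diatomic ideal gas γ = 7/5, so γ−1 = 2/5.
T₁ = 75.1 °C = 348.2 K.
T₂ = 348.2 × (1/8.78)^(2/5) = 146 K.

T₂ ≈ 146 K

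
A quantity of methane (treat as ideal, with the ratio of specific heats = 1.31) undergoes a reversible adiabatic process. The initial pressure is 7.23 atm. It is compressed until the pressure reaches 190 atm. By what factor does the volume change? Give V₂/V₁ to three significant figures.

From PV^γ = const, V₂/V₁ = (P₁/P₂)^(1/γ).
V₂/V₁ = (7.23/190)^(0.763) = 0.08248.

V₂/V₁ ≈ 0.0825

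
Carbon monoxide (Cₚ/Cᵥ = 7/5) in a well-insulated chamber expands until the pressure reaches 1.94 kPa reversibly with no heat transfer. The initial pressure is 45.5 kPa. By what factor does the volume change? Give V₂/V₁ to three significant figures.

V₂/V₁ ≈ 9.52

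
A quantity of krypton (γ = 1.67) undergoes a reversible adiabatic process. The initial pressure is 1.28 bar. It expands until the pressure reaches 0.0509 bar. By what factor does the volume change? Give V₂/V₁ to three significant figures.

V₂/V₁ ≈ 6.90

From PV^γ = const, V₂/V₁ = (P₁/P₂)^(1/γ).
V₂/V₁ = (1.28/0.0509)^(0.599) = 6.896.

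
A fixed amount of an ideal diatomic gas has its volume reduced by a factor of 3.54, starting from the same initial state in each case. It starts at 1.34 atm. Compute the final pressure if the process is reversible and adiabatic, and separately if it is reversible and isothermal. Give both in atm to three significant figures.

For a diatomic ideal gas γ = 7/5.
Isothermal: P₂ = P₁(V₁/V₂) = 1.34×3.54 = 4.744 atm.
Adiabatic: P₂ = P₁(V₁/V₂)^γ = 1.34×3.54^(7/5) = 7.865 atm.

adiabatic: 7.87 atm; isothermal: 4.74 atm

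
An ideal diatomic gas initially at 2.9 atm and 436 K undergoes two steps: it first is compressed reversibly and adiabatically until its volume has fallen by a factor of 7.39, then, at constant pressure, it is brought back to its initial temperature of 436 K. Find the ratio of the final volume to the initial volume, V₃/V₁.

V₃/V₁ ≈ 0.0608

For a diatomic ideal gas γ = 7/5.
Adiabatic step: V₂/V₁ = 0.1353; T₂ = T₁·7.39^(2/5) = 970.4 K.
Isobaric step: V₃/V₂ = T₃/T₂ = 436/970.4.
V₃/V₁ = (V₂/V₁)(V₃/V₂) = 0.1353 × (436/970.4) = 0.0608.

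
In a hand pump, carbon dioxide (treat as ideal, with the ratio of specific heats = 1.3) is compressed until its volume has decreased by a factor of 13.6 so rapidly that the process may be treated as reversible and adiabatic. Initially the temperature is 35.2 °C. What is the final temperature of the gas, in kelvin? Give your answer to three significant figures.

For a reversible adiabat TV^(γ−1) is constant, so T₂ = T₁ (V₁/V₂)^(γ−1).
T₁ = 35.2 °C = 308.3 K.
T₂ = 308.3 × 13.6^(0.3) = 674.7 K.

T₂ ≈ 675 K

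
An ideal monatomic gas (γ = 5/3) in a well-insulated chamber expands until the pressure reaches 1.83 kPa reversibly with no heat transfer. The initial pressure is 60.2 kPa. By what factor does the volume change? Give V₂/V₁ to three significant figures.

From PV^γ = const, V₂/V₁ = (P₁/P₂)^(1/γ).
V₂/V₁ = (60.2/1.83)^(3/5) = 8.134.

V₂/V₁ ≈ 8.13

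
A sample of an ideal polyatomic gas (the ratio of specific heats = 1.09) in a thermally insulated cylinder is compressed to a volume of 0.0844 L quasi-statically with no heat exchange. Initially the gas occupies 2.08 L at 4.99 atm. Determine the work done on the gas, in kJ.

W ≈ 3.91 kJ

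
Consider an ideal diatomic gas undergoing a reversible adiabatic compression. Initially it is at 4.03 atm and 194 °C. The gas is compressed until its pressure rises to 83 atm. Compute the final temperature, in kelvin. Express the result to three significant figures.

T₂ ≈ 1110 K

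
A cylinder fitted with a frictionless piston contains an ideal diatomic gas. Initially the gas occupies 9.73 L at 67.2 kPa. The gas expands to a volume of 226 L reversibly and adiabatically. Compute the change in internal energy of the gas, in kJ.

γ = 7/5 for a diatomic ideal gas.
P₂ = P₁(V₁/V₂)^γ = 67.2×(9.73/226)^(7/5) = 0.8222 kPa.
For a reversible adiabat, W_by_gas = (P₁V₁ − P₂V₂)/(γ−1).
W_by = (67200×0.00973 − 822.2×0.226) / (2/5) = 1170 J.
Q = 0 ⇒ ΔU = −W_by = -1170 J.

ΔU ≈ -1.17 kJ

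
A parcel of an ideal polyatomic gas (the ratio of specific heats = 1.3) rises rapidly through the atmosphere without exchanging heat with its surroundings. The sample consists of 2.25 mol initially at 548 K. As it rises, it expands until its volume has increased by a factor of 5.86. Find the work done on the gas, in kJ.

For a reversible adiabat TV^(γ−1) is constant, so T₂ = T₁ (V₁/V₂)^(γ−1).
T₂ = 548 × (1/5.86)^(0.3) = 322.4 K.
Q = 0, so ΔU = W_on_gas = nCᵥΔT with Cᵥ = R/(γ−1) = 27.71 J/(mol·K).
ΔU = 2.25 × 27.71 × (322.4 − 548) = -14070 J.

W ≈ -14.1 kJ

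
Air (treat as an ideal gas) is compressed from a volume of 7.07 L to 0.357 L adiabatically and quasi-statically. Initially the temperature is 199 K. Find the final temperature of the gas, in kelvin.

T₂ ≈ 657 K

Adiabatic: T₁V₁^(γ−1) = T₂V₂^(γ−1) ⇒ T₂ = T₁ (V₁/V₂)^(γ−1).
For a diatomic ideal gas γ = 7/5, so γ−1 = 2/5.
T₂ = 199 × (7.07/0.357)^(2/5) = 657 K.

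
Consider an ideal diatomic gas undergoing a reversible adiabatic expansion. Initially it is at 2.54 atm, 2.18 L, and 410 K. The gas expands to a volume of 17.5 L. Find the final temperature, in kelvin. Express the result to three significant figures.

T₂ ≈ 178 K

Adiabatic: T₁V₁^(γ−1) = T₂V₂^(γ−1) ⇒ T₂ = T₁ (V₁/V₂)^(γ−1).
γ = 7/5 for a diatomic ideal gas.
T₂ = 410 × (2.18/17.5)^(2/5) = 178.2 K.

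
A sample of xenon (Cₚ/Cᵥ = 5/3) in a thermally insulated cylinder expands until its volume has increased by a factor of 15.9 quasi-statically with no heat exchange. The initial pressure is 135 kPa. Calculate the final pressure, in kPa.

Since PV^γ is constant along a reversible adiabat, P₂ = P₁ (V₁/V₂)^γ.
P₂ = 135 × (1/15.9)^(5/3) = 1.343 kPa.

P₂ ≈ 1.34 kPa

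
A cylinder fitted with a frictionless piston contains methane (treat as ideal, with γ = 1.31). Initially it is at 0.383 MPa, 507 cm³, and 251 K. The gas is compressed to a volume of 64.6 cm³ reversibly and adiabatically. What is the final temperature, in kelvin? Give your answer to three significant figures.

T₂ ≈ 475 K

Adiabatic: T₁V₁^(γ−1) = T₂V₂^(γ−1) ⇒ T₂ = T₁ (V₁/V₂)^(γ−1).
T₂ = 251 × (507/64.6)^(0.31) = 475.4 K.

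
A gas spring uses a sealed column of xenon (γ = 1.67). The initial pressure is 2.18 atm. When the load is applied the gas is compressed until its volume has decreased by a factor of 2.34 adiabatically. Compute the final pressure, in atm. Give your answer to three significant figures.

P₂ ≈ 9.02 atm

Adiabatic: P₁V₁^γ = P₂V₂^γ ⇒ P₂ = P₁ (V₁/V₂)^γ.
P₂ = 2.18 × 2.34^(1.67) = 9.017 atm.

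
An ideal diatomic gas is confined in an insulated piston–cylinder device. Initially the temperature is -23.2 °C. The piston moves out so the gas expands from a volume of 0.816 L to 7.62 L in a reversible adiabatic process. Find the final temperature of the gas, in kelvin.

T₂ ≈ 102 K

Adiabatic: T₁V₁^(γ−1) = T₂V₂^(γ−1) ⇒ T₂ = T₁ (V₁/V₂)^(γ−1).
For a diatomic ideal gas γ = 7/5, so γ−1 = 2/5.
T₁ = -23.2 °C = 249.9 K.
T₂ = 249.9 × (0.816/7.62)^(2/5) = 102.3 K.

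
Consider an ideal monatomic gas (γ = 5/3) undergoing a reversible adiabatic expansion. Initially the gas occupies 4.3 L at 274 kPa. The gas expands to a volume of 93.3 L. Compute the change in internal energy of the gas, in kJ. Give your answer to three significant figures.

ΔU ≈ -1.54 kJ

P₂ = P₁(V₁/V₂)^γ = 274×(4.3/93.3)^(5/3) = 1.623 kPa.
For a reversible adiabat, W_by_gas = (P₁V₁ − P₂V₂)/(γ−1).
W_by = (274000×0.0043 − 1623×0.0933) / (2/3) = 1540 J.
Q = 0 ⇒ ΔU = −W_by = -1540 J.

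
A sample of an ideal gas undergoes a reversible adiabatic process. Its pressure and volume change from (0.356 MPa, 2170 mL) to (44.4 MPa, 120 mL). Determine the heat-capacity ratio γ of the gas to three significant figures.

PV^γ = const ⇒ γ = ln(P₂/P₁) / ln(V₁/V₂).
γ = ln(44.4/0.356) / ln(2170/120) = 1.667.

γ ≈ 1.67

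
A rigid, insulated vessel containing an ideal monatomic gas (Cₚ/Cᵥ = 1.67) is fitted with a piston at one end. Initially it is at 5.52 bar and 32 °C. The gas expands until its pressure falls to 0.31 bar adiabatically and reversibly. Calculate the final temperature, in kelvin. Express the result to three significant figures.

T₂ ≈ 96.1 K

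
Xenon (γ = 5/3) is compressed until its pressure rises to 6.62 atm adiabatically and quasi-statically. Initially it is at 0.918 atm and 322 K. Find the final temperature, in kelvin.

Along an adiabat T P^((1−γ)/γ) is constant, so T₂ = T₁ (P₂/P₁)^((γ−1)/γ).
T₂ = 322 × (6.62/0.918)^(2/5) = 709.7 K.

T₂ ≈ 710 K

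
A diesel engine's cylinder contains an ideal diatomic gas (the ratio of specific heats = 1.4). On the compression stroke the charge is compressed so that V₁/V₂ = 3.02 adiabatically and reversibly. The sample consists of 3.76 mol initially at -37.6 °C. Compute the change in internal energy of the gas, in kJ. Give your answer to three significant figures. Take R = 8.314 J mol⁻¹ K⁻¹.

Adiabatic: T₁V₁^(γ−1) = T₂V₂^(γ−1) ⇒ T₂ = T₁ (V₁/V₂)^(γ−1).
T₁ = -37.6 °C = 235.5 K.
T₂ = 235.5 × 3.02^(0.4) = 366.5 K.
Q = 0, so ΔU = W_on_gas = nCᵥΔT with Cᵥ = R/(γ−1) = 20.79 J/(mol·K).
ΔU = 3.76 × 20.79 × (366.5 − 235.5) = 10230 J.

ΔU ≈ 10.2 kJ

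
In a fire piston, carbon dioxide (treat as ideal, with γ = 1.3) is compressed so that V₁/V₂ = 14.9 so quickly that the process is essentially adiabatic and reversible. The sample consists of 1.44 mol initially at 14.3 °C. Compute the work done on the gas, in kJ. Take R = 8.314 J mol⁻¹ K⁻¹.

For a reversible adiabat TV^(γ−1) is constant, so T₂ = T₁ (V₁/V₂)^(γ−1).
T₁ = 14.3 °C = 287.4 K.
T₂ = 287.4 × 14.9^(0.3) = 646.4 K.
Q = 0, so ΔU = W_on_gas = nCᵥΔT with Cᵥ = R/(γ−1) = 27.71 J/(mol·K).
ΔU = 1.44 × 27.71 × (646.4 − 287.4) = 14330 J.

W ≈ 14.3 kJ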